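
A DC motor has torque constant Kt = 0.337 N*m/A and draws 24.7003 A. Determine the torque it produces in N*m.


tau = Kt * I = 0.337*24.7003 = 8.3240

8.3240 N*m


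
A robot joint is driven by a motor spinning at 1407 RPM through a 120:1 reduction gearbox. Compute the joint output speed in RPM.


omega_joint = omega_motor / N = 1407 / 120 = 11.7250

11.7250 RPM


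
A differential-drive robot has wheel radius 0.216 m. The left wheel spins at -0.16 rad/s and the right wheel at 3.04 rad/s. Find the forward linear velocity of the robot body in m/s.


v = r*(wR + wL)/2 = 0.216*(3.04 + -0.16)/2 = 0.3110

0.3110 m/s


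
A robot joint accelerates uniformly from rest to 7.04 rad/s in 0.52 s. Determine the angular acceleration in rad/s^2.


alpha = delta_omega / t = 7.04 / 0.52 = 13.5385

13.5385 rad/s^2


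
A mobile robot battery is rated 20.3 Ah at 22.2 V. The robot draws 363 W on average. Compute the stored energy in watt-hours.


E = capacity * V = 20.3*22.2 = 450.6600

450.6600 Wh


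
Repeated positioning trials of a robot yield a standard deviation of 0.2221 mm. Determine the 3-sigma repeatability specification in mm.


repeatability = 3*sigma = 3*0.2221 = 0.6663

0.6663 mm


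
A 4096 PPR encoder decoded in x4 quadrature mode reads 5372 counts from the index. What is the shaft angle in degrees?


angle = counts * 360 / (PPR*4) = 5372 * 360 / 16384 = 118.0371

118.0371 degrees


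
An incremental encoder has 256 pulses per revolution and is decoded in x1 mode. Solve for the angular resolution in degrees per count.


resolution = 360 / (PPR * 1) = 360 / 256 = 1.4062

1.4062 degrees


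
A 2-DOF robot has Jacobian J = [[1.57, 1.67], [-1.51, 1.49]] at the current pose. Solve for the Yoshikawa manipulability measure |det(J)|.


det(J) = 1.57*1.49 - (1.67)*(-1.51) = 4.8610
|det(J)| = 4.8610

4.8610


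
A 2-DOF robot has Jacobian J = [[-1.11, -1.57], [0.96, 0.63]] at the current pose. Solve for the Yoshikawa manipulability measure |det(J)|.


det(J) = -1.11*0.63 - (-1.57)*(0.96) = 0.8079
|det(J)| = 0.8079

0.8079


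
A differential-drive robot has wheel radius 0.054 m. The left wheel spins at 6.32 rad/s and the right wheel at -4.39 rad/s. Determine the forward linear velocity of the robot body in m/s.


v = r*(wR + wL)/2 = 0.054*(-4.39 + 6.32)/2 = 0.0521

0.0521 m/s


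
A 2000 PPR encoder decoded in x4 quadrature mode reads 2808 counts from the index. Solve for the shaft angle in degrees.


angle = counts * 360 / (PPR*4) = 2808 * 360 / 8000 = 126.3600

126.3600 degrees


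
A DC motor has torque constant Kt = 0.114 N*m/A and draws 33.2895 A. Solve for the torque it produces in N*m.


tau = Kt * I = 0.114*33.2895 = 3.7950

3.7950 N*m


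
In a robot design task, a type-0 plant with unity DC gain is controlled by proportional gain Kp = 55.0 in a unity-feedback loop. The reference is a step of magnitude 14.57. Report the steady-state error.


e_ss = R/(1 + Kp) = 14.57/(1 + 55.0) = 14.57/56.0000 = 0.2602

0.2602


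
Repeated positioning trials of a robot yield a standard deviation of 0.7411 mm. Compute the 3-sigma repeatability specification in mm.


repeatability = 3*sigma = 3*0.7411 = 2.2233

2.2233 mm


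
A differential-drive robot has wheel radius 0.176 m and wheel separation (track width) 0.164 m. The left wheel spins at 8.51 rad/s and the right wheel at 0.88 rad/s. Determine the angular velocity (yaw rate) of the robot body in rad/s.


omega = r*(wR - wL)/L = 0.176*(0.88 - (8.51))/0.164 = -8.1883

-8.1883 rad/s


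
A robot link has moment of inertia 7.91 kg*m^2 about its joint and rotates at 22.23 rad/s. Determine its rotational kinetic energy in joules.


KE = (1/2)*I*omega^2 = 0.5*7.91*22.23^2 = 1954.4538

1954.4538 J


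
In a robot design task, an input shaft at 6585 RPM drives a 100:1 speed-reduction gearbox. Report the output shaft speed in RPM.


omega_out = omega_in / N = 6585 / 100 = 65.8500

65.8500 RPM


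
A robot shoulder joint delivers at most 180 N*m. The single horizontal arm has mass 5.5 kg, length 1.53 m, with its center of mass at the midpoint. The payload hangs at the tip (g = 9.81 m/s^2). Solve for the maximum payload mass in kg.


tau_arm = m_arm*g*(L/2) = 5.5*9.81*1.53/2 = 41.2756 N*m
tau_payload = tau_max - tau_arm = 180 - 41.2756 = 138.7244
m_payload = tau_payload / (g*L) = 138.7244 / (9.81*1.53) = 9.2426

9.2426 kg


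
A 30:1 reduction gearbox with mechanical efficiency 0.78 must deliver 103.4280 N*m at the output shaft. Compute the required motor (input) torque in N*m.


tau_in = tau_out / (N * eta) = 103.4280 / (30 * 0.78) = 4.4200

4.4200 N*m


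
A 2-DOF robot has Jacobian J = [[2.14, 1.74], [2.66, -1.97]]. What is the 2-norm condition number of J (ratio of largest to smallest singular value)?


JJ^T eigenvalues: trace(JJ^T) = 18.5637, det(JJ^T) = det(J)^2 = 78.21987364
s_max^2 = (18.5637 + sqrt(31.73146313))/2 = 12.09838436
s_min^2 = (18.5637 - sqrt(31.73146313))/2 = 6.46531564
kappa = s_max/s_min = sqrt(12.09838436/6.46531564) = 1.3679

1.3679


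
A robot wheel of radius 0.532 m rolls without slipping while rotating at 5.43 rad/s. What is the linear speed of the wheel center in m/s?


v = omega * r = 5.43 * 0.532 = 2.8888

2.8888 m/s


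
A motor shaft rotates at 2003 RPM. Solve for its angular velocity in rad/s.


omega = 2003 * 2*pi/60 = 209.7537

209.7537 rad/s


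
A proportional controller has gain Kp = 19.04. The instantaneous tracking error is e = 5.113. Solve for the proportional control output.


u_P = Kp * e = 19.04 * 5.113 = 97.3515

97.3515


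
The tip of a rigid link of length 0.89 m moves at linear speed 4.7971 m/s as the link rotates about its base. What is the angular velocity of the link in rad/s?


omega = v / L = 4.7971 / 0.89 = 5.3900

5.3900 rad/s


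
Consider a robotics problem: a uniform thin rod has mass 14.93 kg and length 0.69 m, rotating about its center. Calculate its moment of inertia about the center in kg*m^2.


I = (1/12)*m*L^2 = (1/12)*14.93*0.69^2 = 0.5923

0.5923 kg*m^2


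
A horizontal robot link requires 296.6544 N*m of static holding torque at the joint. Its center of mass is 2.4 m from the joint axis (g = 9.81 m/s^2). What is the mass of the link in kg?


m = tau / (g*L) = 296.6544 / (9.81 * 2.4) = 12.6000

12.6000 kg


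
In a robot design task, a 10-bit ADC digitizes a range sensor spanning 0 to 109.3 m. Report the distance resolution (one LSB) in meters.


res = range / 2^n = 109.3/2^10 = 109.3/1024 = 0.1067

0.1067 m


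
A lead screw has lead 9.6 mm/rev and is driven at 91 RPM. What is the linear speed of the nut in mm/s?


v = lead * (RPM/60) = 9.6*91/60 = 14.5600

14.5600 mm/s


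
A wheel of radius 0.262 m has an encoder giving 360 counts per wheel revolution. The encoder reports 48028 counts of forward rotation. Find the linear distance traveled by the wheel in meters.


revs = 48028/360 = 133.411111
d = revs * 2*pi*r = 133.411111 * 2*pi*0.262 = 219.6206

219.6206 m


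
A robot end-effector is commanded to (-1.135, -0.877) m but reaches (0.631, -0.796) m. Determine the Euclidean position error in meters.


dx = 0.631 - (-1.135) = 1.7660, dy = -0.796 - (-0.877) = 0.0810
err = sqrt(3.118756 + 0.006561) = 1.7679

1.7679 m


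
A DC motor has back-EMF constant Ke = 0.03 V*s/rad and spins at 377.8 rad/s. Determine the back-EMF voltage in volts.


V_emf = Ke * omega = 0.03*377.8 = 11.3340

11.3340 V


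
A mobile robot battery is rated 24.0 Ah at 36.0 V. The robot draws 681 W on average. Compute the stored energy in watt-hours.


E = capacity * V = 24.0*36.0 = 864.0000

864.0000 Wh


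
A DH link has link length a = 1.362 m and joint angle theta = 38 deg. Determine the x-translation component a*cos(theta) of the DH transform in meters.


a*cos(theta) = 1.362*cos(38 deg) = 1.0733

1.0733 m


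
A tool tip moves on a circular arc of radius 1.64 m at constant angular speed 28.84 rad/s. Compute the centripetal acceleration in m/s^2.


a_c = omega^2 * r = 28.84^2 * 1.64 = 1364.0628

1364.0628 m/s^2


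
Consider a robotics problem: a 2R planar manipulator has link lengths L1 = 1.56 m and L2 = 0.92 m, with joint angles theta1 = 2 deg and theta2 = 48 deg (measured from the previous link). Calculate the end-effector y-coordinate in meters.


y = L1*sin(th1) + L2*sin(th1+th2) = 1.56*sin(2 deg) + 0.92*sin(50 deg) = 0.7592

0.7592 m


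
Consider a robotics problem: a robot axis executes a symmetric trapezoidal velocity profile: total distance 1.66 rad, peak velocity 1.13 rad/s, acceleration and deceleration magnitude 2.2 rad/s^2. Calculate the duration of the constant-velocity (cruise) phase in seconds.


t_acc = v/a = 0.513636 s, d_acc = v^2/(2a) = 0.290205 rad each
d_cruise = 1.66 - 2*0.290205 = 1.079590 rad
t_cruise = d_cruise/v = 1.079590/1.13 = 0.9554

0.9554 s


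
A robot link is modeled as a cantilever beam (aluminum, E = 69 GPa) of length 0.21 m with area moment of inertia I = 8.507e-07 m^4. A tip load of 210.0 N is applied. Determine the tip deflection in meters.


delta = F*L^3/(3*E*I) = 210.0*0.21^3/(3*6.900e+10*8.507e-07)
      = 1.94481/176094.9 = 1.1044e-05

1.1044e-05 m


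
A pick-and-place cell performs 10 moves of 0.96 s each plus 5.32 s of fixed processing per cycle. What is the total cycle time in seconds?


T = 10*0.96 + 5.32 = 14.9200

14.9200 s


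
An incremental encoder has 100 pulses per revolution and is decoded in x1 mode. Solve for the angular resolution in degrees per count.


resolution = 360 / (PPR * 1) = 360 / 100 = 3.6000

3.6000 degrees


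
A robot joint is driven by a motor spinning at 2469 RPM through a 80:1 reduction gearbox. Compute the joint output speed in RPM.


omega_joint = omega_motor / N = 2469 / 80 = 30.8625

30.8625 RPM


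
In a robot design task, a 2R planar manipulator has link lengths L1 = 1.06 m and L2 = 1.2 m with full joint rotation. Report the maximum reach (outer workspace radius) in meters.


r_max = L1 + L2 = 1.06 + 1.2 = 2.2600

2.2600 m


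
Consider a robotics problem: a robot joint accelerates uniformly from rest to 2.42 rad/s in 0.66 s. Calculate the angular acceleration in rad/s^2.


alpha = delta_omega / t = 2.42 / 0.66 = 3.6667

3.6667 rad/s^2


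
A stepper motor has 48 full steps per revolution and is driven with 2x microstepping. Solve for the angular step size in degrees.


step = 360/(48*2) = 360/96 = 3.7500

3.7500 degrees


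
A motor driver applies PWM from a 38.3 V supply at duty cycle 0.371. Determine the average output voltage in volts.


V_avg = V_supply * D = 38.3*0.371 = 14.2093

14.2093 V


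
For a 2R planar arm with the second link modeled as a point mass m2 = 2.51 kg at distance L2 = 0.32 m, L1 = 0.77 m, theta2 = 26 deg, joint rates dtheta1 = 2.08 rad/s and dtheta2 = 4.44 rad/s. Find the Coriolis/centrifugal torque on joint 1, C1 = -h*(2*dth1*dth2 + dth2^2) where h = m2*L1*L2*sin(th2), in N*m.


h = m2*L1*L2*sin(th2) = 2.51*0.77*0.32*sin(26 deg) = 0.271117
C1 = -h*(2*2.08*4.44 + 4.44^2) = -0.271117*38.1840 = -10.3523

-10.3523 N*m


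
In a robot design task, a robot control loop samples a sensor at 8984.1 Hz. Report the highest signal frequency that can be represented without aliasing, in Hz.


f_max = f_s/2 = 8984.1/2 = 4492.0500

4492.0500 Hz


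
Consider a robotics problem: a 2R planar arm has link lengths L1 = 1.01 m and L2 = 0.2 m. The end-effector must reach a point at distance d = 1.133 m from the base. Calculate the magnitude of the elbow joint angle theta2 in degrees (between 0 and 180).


cos(th2) = (d^2 - L1^2 - L2^2)/(2*L1*L2) = (1.133^2 - 1.01^2 - 0.2^2)/(2*1.01*0.2) = 0.55343812
th2 = acos(0.55343812) = 56.3968 deg

56.3968 degrees


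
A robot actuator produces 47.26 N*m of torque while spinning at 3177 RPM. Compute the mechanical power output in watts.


omega = 3177 * 2*pi/60 = 332.694662 rad/s
P = tau * omega = 47.26 * 332.694662 = 15723.1497

15723.1497 W


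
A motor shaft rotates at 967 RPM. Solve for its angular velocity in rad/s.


omega = 967 * 2*pi/60 = 101.2640

101.2640 rad/s


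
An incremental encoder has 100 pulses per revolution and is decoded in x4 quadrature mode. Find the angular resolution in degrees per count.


resolution = 360 / (PPR * 4) = 360 / 400 = 0.9000

0.9000 degrees


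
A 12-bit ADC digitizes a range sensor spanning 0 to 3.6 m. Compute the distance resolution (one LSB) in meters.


res = range / 2^n = 3.6/2^12 = 3.6/4096 = 8.7891e-04

8.7891e-04 m


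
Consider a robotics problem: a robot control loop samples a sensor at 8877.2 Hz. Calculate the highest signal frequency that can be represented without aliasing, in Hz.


f_max = f_s/2 = 8877.2/2 = 4438.6000

4438.6000 Hz


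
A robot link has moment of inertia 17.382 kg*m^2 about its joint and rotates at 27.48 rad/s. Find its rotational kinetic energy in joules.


KE = (1/2)*I*omega^2 = 0.5*17.382*27.48^2 = 6563.0121

6563.0121 J


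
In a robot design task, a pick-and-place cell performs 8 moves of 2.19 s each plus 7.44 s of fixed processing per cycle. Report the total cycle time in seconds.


T = 8*2.19 + 7.44 = 24.9600

24.9600 s


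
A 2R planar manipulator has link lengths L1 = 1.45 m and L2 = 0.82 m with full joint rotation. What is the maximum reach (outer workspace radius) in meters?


r_max = L1 + L2 = 1.45 + 0.82 = 2.2700

2.2700 m


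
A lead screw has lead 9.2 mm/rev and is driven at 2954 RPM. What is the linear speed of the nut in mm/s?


v = lead * (RPM/60) = 9.2*2954/60 = 452.9467

452.9467 mm/s


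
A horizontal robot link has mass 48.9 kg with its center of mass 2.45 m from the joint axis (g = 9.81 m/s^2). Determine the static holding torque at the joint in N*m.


tau = m*g*L = 48.9 * 9.81 * 2.45 = 1175.2871

1175.2871 N*m


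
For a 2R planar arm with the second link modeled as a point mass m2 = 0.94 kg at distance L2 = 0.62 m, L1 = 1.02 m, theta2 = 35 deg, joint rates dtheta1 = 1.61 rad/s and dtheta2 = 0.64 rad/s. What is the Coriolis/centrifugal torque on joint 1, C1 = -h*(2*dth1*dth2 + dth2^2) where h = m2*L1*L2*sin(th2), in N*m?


h = m2*L1*L2*sin(th2) = 0.94*1.02*0.62*sin(35 deg) = 0.340966
C1 = -h*(2*1.61*0.64 + 0.64^2) = -0.340966*2.4704 = -0.8423

-0.8423 N*m


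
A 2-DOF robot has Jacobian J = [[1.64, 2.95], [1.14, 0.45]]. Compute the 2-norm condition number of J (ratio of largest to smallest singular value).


JJ^T eigenvalues: trace(JJ^T) = 12.8942, det(JJ^T) = det(J)^2 = 6.89062500
s_max^2 = (12.8942 + sqrt(138.69789364))/2 = 12.33560349
s_min^2 = (12.8942 - sqrt(138.69789364))/2 = 0.55859651
kappa = s_max/s_min = sqrt(12.33560349/0.55859651) = 4.6993

4.6993


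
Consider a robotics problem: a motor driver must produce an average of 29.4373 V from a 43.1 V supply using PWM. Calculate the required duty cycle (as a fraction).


D = V_avg/V_supply = 29.4373/43.1 = 0.6830

0.6830


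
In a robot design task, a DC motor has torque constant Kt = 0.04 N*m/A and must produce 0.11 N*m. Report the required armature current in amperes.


I = tau / Kt = 0.11/0.04 = 2.7500

2.7500 A


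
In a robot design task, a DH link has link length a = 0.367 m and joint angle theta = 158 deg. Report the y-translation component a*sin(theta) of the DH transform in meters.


a*sin(theta) = 0.367*sin(158 deg) = 0.1375

0.1375 m


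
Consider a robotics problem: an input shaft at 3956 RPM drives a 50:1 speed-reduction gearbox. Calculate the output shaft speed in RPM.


omega_out = omega_in / N = 3956 / 50 = 79.1200

79.1200 RPM


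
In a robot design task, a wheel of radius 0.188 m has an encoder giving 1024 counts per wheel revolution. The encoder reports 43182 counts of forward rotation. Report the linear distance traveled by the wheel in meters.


revs = 43182/1024 = 42.169922
d = revs * 2*pi*r = 42.169922 * 2*pi*0.188 = 49.8127

49.8127 m


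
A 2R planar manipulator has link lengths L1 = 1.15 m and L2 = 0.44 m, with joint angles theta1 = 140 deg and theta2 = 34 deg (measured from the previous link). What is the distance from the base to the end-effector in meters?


x = L1*cos(th1) + L2*cos(th1+th2) = -1.318541
y = L1*sin(th1) + L2*sin(th1+th2) = 0.785198
d = sqrt(x^2 + y^2) = sqrt(1.738550 + 0.616536) = 1.5346

1.5346 m


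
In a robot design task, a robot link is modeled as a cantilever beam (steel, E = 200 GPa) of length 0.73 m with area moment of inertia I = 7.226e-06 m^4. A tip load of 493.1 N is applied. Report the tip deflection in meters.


delta = F*L^3/(3*E*I) = 493.1*0.73^3/(3*2.000e+11*7.226e-06)
      = 191.8242827/4335600 = 4.4244e-05

4.4244e-05 m


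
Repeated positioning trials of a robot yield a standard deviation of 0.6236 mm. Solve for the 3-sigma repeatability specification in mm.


repeatability = 3*sigma = 3*0.6236 = 1.8708

1.8708 mm


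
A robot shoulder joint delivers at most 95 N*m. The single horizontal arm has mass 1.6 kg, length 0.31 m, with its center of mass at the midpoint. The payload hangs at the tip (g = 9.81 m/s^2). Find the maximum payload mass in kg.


tau_arm = m_arm*g*(L/2) = 1.6*9.81*0.31/2 = 2.4329 N*m
tau_payload = tau_max - tau_arm = 95 - 2.4329 = 92.5671
m_payload = tau_payload / (g*L) = 92.5671 / (9.81*0.31) = 30.4387

30.4387 kg


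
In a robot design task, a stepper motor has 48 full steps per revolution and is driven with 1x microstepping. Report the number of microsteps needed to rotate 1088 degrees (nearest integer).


step_size = 360/(48*1) = 360/48 = 7.500000 deg
n = 1088/(360/48) = 1088*48/360 = 145.0667 -> 145

145 steps


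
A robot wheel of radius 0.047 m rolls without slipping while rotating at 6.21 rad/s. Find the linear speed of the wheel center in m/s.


v = omega * r = 6.21 * 0.047 = 0.2919

0.2919 m/s


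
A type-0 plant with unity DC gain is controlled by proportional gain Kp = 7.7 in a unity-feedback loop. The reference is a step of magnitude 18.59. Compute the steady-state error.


e_ss = R/(1 + Kp) = 18.59/(1 + 7.7) = 18.59/8.7000 = 2.1368

2.1368


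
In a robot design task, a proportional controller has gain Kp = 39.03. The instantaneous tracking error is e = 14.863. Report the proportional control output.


u_P = Kp * e = 39.03 * 14.863 = 580.1029

580.1029


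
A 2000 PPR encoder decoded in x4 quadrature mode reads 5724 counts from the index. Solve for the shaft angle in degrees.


angle = counts * 360 / (PPR*4) = 5724 * 360 / 8000 = 257.5800

257.5800 degrees


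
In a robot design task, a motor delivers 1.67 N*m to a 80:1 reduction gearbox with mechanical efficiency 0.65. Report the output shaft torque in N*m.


tau_out = tau_in * N * eta = 1.67 * 80 * 0.65 = 86.8400

86.8400 N*m


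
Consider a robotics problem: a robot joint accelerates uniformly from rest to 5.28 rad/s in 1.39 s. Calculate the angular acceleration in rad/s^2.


alpha = delta_omega / t = 5.28 / 1.39 = 3.7986

3.7986 rad/s^2


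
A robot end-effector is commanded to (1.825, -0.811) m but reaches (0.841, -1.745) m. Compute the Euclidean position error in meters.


dx = 0.841 - (1.825) = -0.9840, dy = -1.745 - (-0.811) = -0.9340
err = sqrt(0.968256 + 0.872356) = 1.3567

1.3567 m


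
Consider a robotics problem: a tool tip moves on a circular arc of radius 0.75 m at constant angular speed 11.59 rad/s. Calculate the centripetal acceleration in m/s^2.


a_c = omega^2 * r = 11.59^2 * 0.75 = 100.7461

100.7461 m/s^2


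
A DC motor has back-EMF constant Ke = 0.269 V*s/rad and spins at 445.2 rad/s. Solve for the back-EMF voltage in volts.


V_emf = Ke * omega = 0.269*445.2 = 119.7588

119.7588 V


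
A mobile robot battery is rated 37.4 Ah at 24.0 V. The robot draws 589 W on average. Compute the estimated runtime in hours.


E = 37.4*24.0 = 897.6000 Wh
t = E/P = 897.6000/589 = 1.5239

1.5239 hours


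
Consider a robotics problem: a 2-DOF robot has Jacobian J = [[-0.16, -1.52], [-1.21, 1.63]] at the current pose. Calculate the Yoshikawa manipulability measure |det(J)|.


det(J) = -0.16*1.63 - (-1.52)*(-1.21) = -2.1000
|det(J)| = 2.1000

2.1000


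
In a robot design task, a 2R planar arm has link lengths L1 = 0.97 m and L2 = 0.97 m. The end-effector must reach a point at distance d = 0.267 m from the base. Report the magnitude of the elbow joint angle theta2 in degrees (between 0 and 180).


cos(th2) = (d^2 - L1^2 - L2^2)/(2*L1*L2) = (0.267^2 - 0.97^2 - 0.97^2)/(2*0.97*0.97) = -0.96211659
th2 = acos(-0.96211659) = 164.1787 deg

164.1787 degrees


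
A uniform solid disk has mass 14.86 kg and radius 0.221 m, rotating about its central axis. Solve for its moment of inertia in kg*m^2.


I = (1/2)*m*R^2 = 0.5*14.86*0.221^2 = 0.3629

0.3629 kg*m^2


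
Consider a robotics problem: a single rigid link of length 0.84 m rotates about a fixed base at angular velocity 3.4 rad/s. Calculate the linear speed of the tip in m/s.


v = L*omega = 0.84 * 3.4 = 2.8560

2.8560 m/s


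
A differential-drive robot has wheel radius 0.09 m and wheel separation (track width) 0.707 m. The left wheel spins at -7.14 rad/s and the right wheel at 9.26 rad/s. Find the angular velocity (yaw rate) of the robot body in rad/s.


omega = r*(wR - wL)/L = 0.09*(9.26 - (-7.14))/0.707 = 2.0877

2.0877 rad/s


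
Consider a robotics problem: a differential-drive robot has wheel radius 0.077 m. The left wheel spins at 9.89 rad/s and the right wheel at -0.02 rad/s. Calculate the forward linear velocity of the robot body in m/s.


v = r*(wR + wL)/2 = 0.077*(-0.02 + 9.89)/2 = 0.3800

0.3800 m/s


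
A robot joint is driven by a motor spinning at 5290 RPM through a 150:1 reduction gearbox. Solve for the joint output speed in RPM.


omega_joint = omega_motor / N = 5290 / 150 = 35.2667

35.2667 RPM


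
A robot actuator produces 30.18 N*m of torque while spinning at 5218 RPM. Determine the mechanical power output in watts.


omega = 5218 * 2*pi/60 = 546.427682 rad/s
P = tau * omega = 30.18 * 546.427682 = 16491.1874

16491.1874 W


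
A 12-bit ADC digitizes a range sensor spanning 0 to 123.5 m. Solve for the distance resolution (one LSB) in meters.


res = range / 2^n = 123.5/2^12 = 123.5/4096 = 0.0302

0.0302 m


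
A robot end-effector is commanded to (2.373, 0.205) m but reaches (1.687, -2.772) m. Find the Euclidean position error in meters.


dx = 1.687 - (2.373) = -0.6860, dy = -2.772 - (0.205) = -2.9770
err = sqrt(0.470596 + 8.862529) = 3.0550

3.0550 m


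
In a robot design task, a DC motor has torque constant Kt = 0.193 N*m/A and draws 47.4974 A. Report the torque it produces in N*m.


tau = Kt * I = 0.193*47.4974 = 9.1670

9.1670 N*m


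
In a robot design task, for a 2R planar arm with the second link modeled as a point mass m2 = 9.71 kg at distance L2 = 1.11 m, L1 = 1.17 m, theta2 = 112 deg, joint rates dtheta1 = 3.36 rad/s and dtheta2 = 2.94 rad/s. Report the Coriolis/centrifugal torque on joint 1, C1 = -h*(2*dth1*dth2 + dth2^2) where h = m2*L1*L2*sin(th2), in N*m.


h = m2*L1*L2*sin(th2) = 9.71*1.17*1.11*sin(112 deg) = 11.692138
C1 = -h*(2*3.36*2.94 + 2.94^2) = -11.692138*28.4004 = -332.0614

-332.0614 N*m


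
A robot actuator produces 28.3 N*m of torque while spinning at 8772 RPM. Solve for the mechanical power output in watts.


omega = 8772 * 2*pi/60 = 918.601692 rad/s
P = tau * omega = 28.3 * 918.601692 = 25996.4279

25996.4279 W


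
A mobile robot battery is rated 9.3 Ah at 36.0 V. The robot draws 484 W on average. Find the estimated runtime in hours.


E = 9.3*36.0 = 334.8000 Wh
t = E/P = 334.8000/484 = 0.6917

0.6917 hours


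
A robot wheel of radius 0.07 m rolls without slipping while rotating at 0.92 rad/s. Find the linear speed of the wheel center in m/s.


v = omega * r = 0.92 * 0.07 = 0.0644

0.0644 m/s


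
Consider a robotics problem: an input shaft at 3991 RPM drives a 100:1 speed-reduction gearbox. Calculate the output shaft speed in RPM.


omega_out = omega_in / N = 3991 / 100 = 39.9100

39.9100 RPM


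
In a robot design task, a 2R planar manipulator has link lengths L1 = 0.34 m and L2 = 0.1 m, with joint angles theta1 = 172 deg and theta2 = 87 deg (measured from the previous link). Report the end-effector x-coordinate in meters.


x = L1*cos(th1) + L2*cos(th1+th2) = 0.34*cos(172 deg) + 0.1*cos(259 deg) = -0.3558

-0.3558 m


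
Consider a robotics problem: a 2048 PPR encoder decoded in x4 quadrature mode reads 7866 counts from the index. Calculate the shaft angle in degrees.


angle = counts * 360 / (PPR*4) = 7866 * 360 / 8192 = 345.6738

345.6738 degrees


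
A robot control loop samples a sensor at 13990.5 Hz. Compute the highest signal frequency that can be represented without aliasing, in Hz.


f_max = f_s/2 = 13990.5/2 = 6995.2500

6995.2500 Hz


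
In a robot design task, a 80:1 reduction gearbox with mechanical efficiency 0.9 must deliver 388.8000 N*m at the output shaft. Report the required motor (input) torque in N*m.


tau_in = tau_out / (N * eta) = 388.8000 / (80 * 0.9) = 5.4000

5.4000 N*m


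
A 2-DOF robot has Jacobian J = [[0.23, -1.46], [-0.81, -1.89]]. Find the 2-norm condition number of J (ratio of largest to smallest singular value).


JJ^T eigenvalues: trace(JJ^T) = 6.4127, det(JJ^T) = det(J)^2 = 2.61565929
s_max^2 = (6.4127 + sqrt(30.66008413))/2 = 5.97492744
s_min^2 = (6.4127 - sqrt(30.66008413))/2 = 0.43777256
kappa = s_max/s_min = sqrt(5.97492744/0.43777256) = 3.6944

3.6944


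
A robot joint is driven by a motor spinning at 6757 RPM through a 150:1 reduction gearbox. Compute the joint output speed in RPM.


omega_joint = omega_motor / N = 6757 / 150 = 45.0467

45.0467 RPM


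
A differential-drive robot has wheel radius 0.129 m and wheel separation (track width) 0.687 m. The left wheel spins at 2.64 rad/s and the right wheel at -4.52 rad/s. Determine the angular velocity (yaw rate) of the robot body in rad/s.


omega = r*(wR - wL)/L = 0.129*(-4.52 - (2.64))/0.687 = -1.3445

-1.3445 rad/s


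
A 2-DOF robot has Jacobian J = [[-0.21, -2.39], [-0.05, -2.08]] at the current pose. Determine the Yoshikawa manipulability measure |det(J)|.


det(J) = -0.21*-2.08 - (-2.39)*(-0.05) = 0.3173
|det(J)| = 0.3173

0.3173


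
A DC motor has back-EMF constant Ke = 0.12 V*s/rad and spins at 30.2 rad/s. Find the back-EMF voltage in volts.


V_emf = Ke * omega = 0.12*30.2 = 3.6240

3.6240 V


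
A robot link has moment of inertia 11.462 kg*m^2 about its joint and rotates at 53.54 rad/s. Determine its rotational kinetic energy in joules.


KE = (1/2)*I*omega^2 = 0.5*11.462*53.54^2 = 16428.0926

16428.0926 J


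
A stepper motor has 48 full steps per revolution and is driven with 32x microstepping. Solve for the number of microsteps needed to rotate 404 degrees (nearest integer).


step_size = 360/(48*32) = 360/1536 = 0.234375 deg
n = 404/(360/1536) = 404*1536/360 = 1723.7333 -> 1724

1724 steps


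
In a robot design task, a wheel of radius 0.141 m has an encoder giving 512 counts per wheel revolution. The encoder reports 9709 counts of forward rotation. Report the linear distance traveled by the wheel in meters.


revs = 9709/512 = 18.962891
d = revs * 2*pi*r = 18.962891 * 2*pi*0.141 = 16.7998

16.7998 m


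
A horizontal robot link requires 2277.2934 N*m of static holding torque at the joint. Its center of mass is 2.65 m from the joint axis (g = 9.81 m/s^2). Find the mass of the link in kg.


m = tau / (g*L) = 2277.2934 / (9.81 * 2.65) = 87.6000

87.6000 kg


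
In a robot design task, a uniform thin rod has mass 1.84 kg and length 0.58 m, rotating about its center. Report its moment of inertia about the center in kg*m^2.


I = (1/12)*m*L^2 = (1/12)*1.84*0.58^2 = 0.0516

0.0516 kg*m^2


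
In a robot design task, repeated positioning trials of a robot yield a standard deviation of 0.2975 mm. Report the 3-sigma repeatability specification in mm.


repeatability = 3*sigma = 3*0.2975 = 0.8925

0.8925 mm


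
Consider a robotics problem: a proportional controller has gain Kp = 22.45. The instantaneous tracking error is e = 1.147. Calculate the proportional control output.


u_P = Kp * e = 22.45 * 1.147 = 25.7501

25.7501


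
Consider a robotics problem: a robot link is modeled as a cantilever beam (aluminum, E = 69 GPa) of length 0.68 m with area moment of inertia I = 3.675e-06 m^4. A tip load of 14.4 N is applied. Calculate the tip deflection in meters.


delta = F*L^3/(3*E*I) = 14.4*0.68^3/(3*6.900e+10*3.675e-06)
      = 4.5278208/760725 = 5.9520e-06

5.9520e-06 m


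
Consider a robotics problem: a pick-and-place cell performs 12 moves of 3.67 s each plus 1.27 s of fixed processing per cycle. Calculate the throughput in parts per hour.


T_cycle = 12*3.67 + 1.27 = 45.3100 s
rate = 3600/T = 79.4527

79.4527 parts/hour


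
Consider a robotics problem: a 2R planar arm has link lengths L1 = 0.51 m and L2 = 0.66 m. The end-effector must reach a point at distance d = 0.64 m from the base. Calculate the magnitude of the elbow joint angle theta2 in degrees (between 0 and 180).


cos(th2) = (d^2 - L1^2 - L2^2)/(2*L1*L2) = (0.64^2 - 0.51^2 - 0.66^2)/(2*0.51*0.66) = -0.42498515
th2 = acos(-0.42498515) = 115.1497 deg

115.1497 degrees


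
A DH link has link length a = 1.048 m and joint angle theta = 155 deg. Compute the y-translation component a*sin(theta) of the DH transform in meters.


a*sin(theta) = 1.048*sin(155 deg) = 0.4429

0.4429 m


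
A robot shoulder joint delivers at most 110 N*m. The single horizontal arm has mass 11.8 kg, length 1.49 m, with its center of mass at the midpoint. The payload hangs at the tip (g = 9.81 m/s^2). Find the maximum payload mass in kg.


tau_arm = m_arm*g*(L/2) = 11.8*9.81*1.49/2 = 86.2397 N*m
tau_payload = tau_max - tau_arm = 110 - 86.2397 = 23.7603
m_payload = tau_payload / (g*L) = 23.7603 / (9.81*1.49) = 1.6255

1.6255 kg


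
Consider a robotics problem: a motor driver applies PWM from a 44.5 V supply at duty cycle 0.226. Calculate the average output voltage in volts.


V_avg = V_supply * D = 44.5*0.226 = 10.0570

10.0570 V


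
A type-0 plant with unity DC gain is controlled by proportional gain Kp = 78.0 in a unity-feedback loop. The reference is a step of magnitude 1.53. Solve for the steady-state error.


e_ss = R/(1 + Kp) = 1.53/(1 + 78.0) = 1.53/79.0000 = 0.0194

0.0194


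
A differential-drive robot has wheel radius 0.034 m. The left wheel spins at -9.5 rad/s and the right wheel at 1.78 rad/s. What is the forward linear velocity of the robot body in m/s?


v = r*(wR + wL)/2 = 0.034*(1.78 + -9.5)/2 = -0.1312

-0.1312 m/s


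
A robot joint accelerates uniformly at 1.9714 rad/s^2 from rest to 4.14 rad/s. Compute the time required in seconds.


t = delta_omega / alpha = 4.14 / 1.9714 = 2.1000

2.1000 s


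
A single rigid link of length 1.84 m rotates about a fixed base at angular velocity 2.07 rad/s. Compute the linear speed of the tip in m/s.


v = L*omega = 1.84 * 2.07 = 3.8088

3.8088 m/s


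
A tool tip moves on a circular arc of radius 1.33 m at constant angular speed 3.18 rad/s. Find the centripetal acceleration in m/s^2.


a_c = omega^2 * r = 3.18^2 * 1.33 = 13.4495

13.4495 m/s^2


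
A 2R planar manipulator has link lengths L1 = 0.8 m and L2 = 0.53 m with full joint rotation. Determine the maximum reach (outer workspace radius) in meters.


r_max = L1 + L2 = 0.8 + 0.53 = 1.3300

1.3300 m


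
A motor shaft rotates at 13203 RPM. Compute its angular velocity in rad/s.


omega = 13203 * 2*pi/60 = 1382.6149

1382.6149 rad/s


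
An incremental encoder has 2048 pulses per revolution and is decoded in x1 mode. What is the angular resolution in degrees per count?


resolution = 360 / (PPR * 1) = 360 / 2048 = 0.1758

0.1758 degrees


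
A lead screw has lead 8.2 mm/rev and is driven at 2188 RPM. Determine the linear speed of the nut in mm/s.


v = lead * (RPM/60) = 8.2*2188/60 = 299.0267

299.0267 mm/s


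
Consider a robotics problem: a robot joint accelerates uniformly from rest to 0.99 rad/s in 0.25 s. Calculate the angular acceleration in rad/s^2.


alpha = delta_omega / t = 0.99 / 0.25 = 3.9600

3.9600 rad/s^2


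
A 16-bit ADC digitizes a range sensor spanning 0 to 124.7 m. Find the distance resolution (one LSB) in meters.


res = range / 2^n = 124.7/2^16 = 124.7/65536 = 0.0019

0.0019 m


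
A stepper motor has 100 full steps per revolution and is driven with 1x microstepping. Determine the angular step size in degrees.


step = 360/(100*1) = 360/100 = 3.6000

3.6000 degrees


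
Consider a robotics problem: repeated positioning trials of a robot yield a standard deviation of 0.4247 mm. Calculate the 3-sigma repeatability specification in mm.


repeatability = 3*sigma = 3*0.4247 = 1.2741

1.2741 mm


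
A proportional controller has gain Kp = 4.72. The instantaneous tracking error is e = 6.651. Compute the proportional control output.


u_P = Kp * e = 4.72 * 6.651 = 31.3927

31.3927


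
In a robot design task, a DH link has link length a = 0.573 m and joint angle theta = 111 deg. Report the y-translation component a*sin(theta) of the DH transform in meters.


a*sin(theta) = 0.573*sin(111 deg) = 0.5349

0.5349 m


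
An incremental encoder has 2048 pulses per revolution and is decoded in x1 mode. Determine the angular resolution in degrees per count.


resolution = 360 / (PPR * 1) = 360 / 2048 = 0.1758

0.1758 degrees


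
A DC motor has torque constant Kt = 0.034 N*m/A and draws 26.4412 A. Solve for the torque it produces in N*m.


tau = Kt * I = 0.034*26.4412 = 0.8990

0.8990 N*m


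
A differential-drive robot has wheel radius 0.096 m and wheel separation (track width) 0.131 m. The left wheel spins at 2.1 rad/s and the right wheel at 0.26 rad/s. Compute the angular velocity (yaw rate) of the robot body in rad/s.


omega = r*(wR - wL)/L = 0.096*(0.26 - (2.1))/0.131 = -1.3484

-1.3484 rad/s


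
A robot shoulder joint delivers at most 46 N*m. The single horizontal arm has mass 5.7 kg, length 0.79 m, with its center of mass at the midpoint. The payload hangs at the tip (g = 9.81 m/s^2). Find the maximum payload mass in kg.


tau_arm = m_arm*g*(L/2) = 5.7*9.81*0.79/2 = 22.0872 N*m
tau_payload = tau_max - tau_arm = 46 - 22.0872 = 23.9128
m_payload = tau_payload / (g*L) = 23.9128 / (9.81*0.79) = 3.0856

3.0856 kg


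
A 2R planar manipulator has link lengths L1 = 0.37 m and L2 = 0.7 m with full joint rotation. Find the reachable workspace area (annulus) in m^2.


r_max = L1 + L2 = 1.0700, r_min = |L1 - L2| = 0.3300
A = pi*(r_max^2 - r_min^2) = pi*(1.1449 - 0.1089) = 3.2547

3.2547 m^2


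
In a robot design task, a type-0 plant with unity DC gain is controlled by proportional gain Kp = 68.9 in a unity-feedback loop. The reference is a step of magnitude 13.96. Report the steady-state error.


e_ss = R/(1 + Kp) = 13.96/(1 + 68.9) = 13.96/69.9000 = 0.1997

0.1997


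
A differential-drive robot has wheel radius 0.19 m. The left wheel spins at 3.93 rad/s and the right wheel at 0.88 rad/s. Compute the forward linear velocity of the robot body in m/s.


v = r*(wR + wL)/2 = 0.19*(0.88 + 3.93)/2 = 0.4570

0.4570 m/s


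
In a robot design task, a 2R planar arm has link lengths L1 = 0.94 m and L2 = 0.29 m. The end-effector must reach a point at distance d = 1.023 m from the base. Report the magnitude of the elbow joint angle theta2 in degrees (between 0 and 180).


cos(th2) = (d^2 - L1^2 - L2^2)/(2*L1*L2) = (1.023^2 - 0.94^2 - 0.29^2)/(2*0.94*0.29) = 0.14458731
th2 = acos(0.14458731) = 81.6866 deg

81.6866 degrees


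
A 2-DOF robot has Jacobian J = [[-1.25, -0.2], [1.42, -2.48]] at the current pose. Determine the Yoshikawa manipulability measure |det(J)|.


det(J) = -1.25*-2.48 - (-0.2)*(1.42) = 3.3840
|det(J)| = 3.3840

3.3840


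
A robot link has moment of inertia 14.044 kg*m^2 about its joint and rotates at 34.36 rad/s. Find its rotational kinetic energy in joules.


KE = (1/2)*I*omega^2 = 0.5*14.044*34.36^2 = 8290.2406

8290.2406 J


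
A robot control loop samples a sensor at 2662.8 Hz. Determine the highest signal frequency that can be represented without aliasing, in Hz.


f_max = f_s/2 = 2662.8/2 = 1331.4000

1331.4000 Hz


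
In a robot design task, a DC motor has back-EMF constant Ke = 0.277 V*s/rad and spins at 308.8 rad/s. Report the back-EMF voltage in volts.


V_emf = Ke * omega = 0.277*308.8 = 85.5376

85.5376 V


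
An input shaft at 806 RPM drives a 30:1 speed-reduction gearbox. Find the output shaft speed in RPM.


omega_out = omega_in / N = 806 / 30 = 26.8667

26.8667 RPM


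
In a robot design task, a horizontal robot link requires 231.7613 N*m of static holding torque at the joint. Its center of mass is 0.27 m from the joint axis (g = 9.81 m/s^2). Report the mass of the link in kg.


m = tau / (g*L) = 231.7613 / (9.81 * 0.27) = 87.5000

87.5000 kg


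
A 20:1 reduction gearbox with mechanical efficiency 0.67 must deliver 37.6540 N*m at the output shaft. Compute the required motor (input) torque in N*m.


tau_in = tau_out / (N * eta) = 37.6540 / (20 * 0.67) = 2.8100

2.8100 N*m


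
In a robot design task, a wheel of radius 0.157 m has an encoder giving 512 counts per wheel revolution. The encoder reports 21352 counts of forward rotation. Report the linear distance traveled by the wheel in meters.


revs = 21352/512 = 41.703125
d = revs * 2*pi*r = 41.703125 * 2*pi*0.157 = 41.1385

41.1385 m


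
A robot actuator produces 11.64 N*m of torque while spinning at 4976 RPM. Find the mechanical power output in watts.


omega = 4976 * 2*pi/60 = 521.085501 rad/s
P = tau * omega = 11.64 * 521.085501 = 6065.4352

6065.4352 W


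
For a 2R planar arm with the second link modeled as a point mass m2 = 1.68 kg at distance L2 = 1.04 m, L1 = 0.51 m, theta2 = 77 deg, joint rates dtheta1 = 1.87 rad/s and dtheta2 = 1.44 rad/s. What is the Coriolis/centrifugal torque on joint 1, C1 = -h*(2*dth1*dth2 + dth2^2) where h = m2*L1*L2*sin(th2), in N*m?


h = m2*L1*L2*sin(th2) = 1.68*0.51*1.04*sin(77 deg) = 0.868234
C1 = -h*(2*1.87*1.44 + 1.44^2) = -0.868234*7.4592 = -6.4763

-6.4763 N*m


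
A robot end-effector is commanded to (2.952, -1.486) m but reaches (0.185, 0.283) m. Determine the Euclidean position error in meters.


dx = 0.185 - (2.952) = -2.7670, dy = 0.283 - (-1.486) = 1.7690
err = sqrt(7.656289 + 3.129361) = 3.2842

3.2842 m


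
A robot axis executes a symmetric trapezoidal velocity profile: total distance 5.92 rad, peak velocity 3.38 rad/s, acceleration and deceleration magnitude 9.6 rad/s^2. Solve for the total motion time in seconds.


t_acc = v/a = 3.38/9.6 = 0.352083 s
d_acc = v^2/(2a) = 0.595021 rad (each ramp)
d_cruise = 5.92 - 2*0.595021 = 4.729958 rad
t_cruise = 4.729958/3.38 = 1.399396 s
t_total = 2*0.352083 + 1.399396 = 2.1036

2.1036 s


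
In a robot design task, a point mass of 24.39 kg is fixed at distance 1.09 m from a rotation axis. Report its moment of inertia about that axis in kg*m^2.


I = m*r^2 = 24.39*1.09^2 = 28.9778

28.9778 kg*m^2


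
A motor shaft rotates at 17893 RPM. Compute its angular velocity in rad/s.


omega = 17893 * 2*pi/60 = 1873.7506

1873.7506 rad/s


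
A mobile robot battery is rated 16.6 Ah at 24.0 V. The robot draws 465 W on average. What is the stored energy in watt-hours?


E = capacity * V = 16.6*24.0 = 398.4000

398.4000 Wh


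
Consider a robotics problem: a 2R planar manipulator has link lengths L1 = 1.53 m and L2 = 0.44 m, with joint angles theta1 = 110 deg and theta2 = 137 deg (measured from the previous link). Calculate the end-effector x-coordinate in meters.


x = L1*cos(th1) + L2*cos(th1+th2) = 1.53*cos(110 deg) + 0.44*cos(247 deg) = -0.6952

-0.6952 m
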